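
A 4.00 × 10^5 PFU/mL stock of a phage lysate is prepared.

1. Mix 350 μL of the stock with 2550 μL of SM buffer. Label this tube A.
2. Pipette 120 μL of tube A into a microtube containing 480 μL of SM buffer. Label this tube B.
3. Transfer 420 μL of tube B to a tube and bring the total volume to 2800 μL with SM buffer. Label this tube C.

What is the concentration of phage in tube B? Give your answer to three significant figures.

Step 1: 350 μL + 2550 μL = 2900 μL total → factor 2900/350 = 8.2857
Step 2: 120 μL + 480 μL = 600 μL total → factor 600/120 = 5
Dilution factor through tube B = 8.2857 × 5 = 41.429
[tube B] = 4.00 × 10^5 PFU/mL / 41.429 = 9.66 × 10^3 PFU/mL

9.66 × 10^3 PFU/mL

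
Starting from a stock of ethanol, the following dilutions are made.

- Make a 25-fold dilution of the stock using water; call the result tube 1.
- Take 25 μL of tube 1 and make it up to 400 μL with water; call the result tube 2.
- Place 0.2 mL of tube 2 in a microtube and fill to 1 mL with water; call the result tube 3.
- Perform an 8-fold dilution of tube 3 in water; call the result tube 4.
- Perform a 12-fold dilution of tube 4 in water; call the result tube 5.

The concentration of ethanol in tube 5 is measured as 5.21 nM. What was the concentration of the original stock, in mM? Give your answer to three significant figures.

Step 1: 25-fold → factor 25
Step 2: 25 μL brought to 400 μL → factor 400/25 = 16
Step 3: 0.2 mL brought to 1 mL → factor 1/0.2 = 5
Step 4: 8-fold → factor 8
Step 5: 12-fold → factor 12
Overall dilution factor = 25 × 16 × 5 × 8 × 12 = 1.92 × 10^5
Stock = 5.21 nM × 1.92 × 10^5 = 1.000 × 10^6 nM = 1.00 mM

1.00 mM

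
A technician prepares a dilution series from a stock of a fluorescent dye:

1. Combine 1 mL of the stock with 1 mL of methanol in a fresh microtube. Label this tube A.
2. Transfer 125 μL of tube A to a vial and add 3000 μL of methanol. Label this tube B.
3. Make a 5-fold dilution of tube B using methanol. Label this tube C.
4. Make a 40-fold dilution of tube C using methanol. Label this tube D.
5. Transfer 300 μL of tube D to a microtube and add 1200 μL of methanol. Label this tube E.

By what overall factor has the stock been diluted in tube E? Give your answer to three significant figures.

5.00 × 10^4

Step 1: 1 mL + 1 mL = 2 mL total → factor 2/1 = 2
Step 2: 125 μL + 3000 μL = 3125 μL total → factor 3125/125 = 25
Step 3: 5-fold → factor 5
Step 4: 40-fold → factor 40
Step 5: 300 μL + 1200 μL = 1500 μL total → factor 1500/300 = 5
Overall dilution factor = 2 × 25 × 5 × 40 × 5 = 50000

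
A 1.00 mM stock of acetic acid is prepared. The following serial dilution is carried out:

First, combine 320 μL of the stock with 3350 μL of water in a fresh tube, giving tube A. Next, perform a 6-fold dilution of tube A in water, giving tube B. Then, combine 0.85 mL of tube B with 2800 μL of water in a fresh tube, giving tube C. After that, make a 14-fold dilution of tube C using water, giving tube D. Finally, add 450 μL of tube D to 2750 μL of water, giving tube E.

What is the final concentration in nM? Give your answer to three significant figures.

34.0 nM

Step 1: 320 μL + 3350 μL = 3670 μL total → factor 3670/320 = 11.469
Step 2: 6-fold → factor 6
Step 3: 0.85 mL + 2800 μL = 3.65 mL total → factor 3.65/0.85 = 4.2941
Step 4: 14-fold → factor 14
Step 5: 450 μL + 2750 μL = 3200 μL total → factor 3200/450 = 7.1111
Overall dilution factor = 11.469 × 6 × 4.2941 × 14 × 7.1111 = 29418
Final = 1.00 mM / 29418 = 3.399 × 10^-5 mM = 34.0 nM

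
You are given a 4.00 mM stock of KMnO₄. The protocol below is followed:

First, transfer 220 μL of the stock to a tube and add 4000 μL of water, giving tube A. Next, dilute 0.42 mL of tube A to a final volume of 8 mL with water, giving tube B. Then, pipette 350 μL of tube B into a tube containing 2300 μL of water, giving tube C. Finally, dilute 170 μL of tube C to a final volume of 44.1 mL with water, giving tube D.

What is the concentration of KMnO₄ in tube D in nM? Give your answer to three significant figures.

Step 1: 220 μL + 4000 μL = 4220 μL total → factor 4220/220 = 19.182
Step 2: 0.42 mL brought to 8 mL → factor 8/0.42 = 19.048
Step 3: 350 μL + 2300 μL = 2650 μL total → factor 2650/350 = 7.5714
Step 4: 170 μL brought to 44.1 mL → factor 44100/170 = 259.41
Overall dilution factor = 19.182 × 19.048 × 7.5714 × 259.41 = 7.1763 × 10^5
Final = 4.00 mM / 7.1763 × 10^5 = 5.574 × 10^-6 mM = 5.57 nM

5.57 nM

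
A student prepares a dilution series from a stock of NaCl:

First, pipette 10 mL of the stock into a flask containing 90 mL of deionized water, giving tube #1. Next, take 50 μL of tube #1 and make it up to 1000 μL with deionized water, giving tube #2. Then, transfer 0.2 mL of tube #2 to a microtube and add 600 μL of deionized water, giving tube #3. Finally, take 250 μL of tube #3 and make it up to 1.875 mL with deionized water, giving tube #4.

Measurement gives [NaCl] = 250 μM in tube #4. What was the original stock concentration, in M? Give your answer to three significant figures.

Step 1: 10 mL + 90 mL = 100 mL total → factor 100/10 = 10
Step 2: 50 μL brought to 1000 μL → factor 1000/50 = 20
Step 3: 0.2 mL + 600 μL = 0.8 mL total → factor 0.8/0.2 = 4
Step 4: 250 μL brought to 1.875 mL → factor 1875/250 = 7.5
Overall dilution factor = 10 × 20 × 4 × 7.5 = 6000
Stock = 250 μM × 6000 = 1.500 × 10^6 μM = 1.50 M

1.50 M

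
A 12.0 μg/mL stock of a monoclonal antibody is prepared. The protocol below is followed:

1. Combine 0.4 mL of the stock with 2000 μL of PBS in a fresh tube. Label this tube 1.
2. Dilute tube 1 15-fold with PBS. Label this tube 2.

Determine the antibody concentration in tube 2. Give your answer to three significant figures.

0.133 μg/mL

Step 1: 0.4 mL + 2000 μL = 2.4 mL total → factor 2.4/0.4 = 6
Step 2: 15-fold → factor 15
Overall dilution factor = 6 × 15 = 90
Final = 12.0 μg/mL / 90 = 0.133 μg/mL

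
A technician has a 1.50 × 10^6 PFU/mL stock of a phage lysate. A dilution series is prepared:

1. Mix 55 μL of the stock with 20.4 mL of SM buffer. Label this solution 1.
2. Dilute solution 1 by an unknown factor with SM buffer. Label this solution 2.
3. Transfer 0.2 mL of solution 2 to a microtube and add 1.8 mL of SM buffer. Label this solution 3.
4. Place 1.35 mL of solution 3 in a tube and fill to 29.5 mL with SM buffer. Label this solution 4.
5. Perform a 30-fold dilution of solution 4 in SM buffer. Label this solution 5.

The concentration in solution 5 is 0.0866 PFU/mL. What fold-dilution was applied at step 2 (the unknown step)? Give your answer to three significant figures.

7.10-fold

Step 1: 55 μL + 20.4 mL = 20455 μL total → factor 20455/55 = 371.91
Step 2: unknown factor x
Step 3: 0.2 mL + 1.8 mL = 2 mL total → factor 2/0.2 = 10
Step 4: 1.35 mL brought to 29.5 mL → factor 29.5/1.35 = 21.852
Step 5: 30-fold → factor 30
Product of known-step factors = 2.4381 × 10^6
Overall factor = 1.50 × 10^6 PFU/mL / (0.0866 PFU/mL) = 1.7321 × 10^7
x = 1.7321 × 10^7 / 2.4381 × 10^6 = 7.10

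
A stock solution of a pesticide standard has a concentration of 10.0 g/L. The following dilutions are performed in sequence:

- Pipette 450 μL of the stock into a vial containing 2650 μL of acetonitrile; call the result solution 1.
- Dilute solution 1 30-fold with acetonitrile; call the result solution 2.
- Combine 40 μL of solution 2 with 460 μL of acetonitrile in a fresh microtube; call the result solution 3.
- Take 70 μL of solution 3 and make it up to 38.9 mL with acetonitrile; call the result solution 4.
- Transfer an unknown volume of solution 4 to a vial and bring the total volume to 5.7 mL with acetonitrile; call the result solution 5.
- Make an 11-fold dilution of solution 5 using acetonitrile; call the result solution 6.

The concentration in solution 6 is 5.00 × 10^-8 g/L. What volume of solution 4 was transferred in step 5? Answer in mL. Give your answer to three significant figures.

Step 1: 450 μL + 2650 μL = 3100 μL total → factor 3100/450 = 6.8889
Step 2: 30-fold → factor 30
Step 3: 40 μL + 460 μL = 500 μL total → factor 500/40 = 12.5
Step 4: 70 μL brought to 38.9 mL → factor 38900/70 = 555.71
Step 5: v brought to 5.7 mL → factor = 5.7 mL/v
Step 6: 11-fold → factor 11
Product of known-step factors = 1.5792 × 10^7
Overall factor = 10.0 g/L / (5.00 × 10^-8 g/L) = 2 × 10^8
Step-5 factor = 2 × 10^8 / 1.5792 × 10^7 = 12.665
v = 5.7 mL / 12.665 = 0.450 mL

0.450 mL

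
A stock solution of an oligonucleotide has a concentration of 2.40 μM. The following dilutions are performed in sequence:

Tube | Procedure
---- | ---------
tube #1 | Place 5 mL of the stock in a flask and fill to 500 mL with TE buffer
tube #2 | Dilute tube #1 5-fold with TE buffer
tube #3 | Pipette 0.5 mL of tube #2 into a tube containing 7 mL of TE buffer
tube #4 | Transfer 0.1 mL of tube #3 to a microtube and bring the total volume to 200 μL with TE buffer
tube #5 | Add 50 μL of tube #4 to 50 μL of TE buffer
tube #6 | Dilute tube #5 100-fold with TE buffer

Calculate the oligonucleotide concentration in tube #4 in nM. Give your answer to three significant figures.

0.160 nM

Step 1: 5 mL brought to 500 mL → factor 500/5 = 100
Step 2: 5-fold → factor 5
Step 3: 0.5 mL + 7 mL = 7.5 mL total → factor 7.5/0.5 = 15
Step 4: 0.1 mL brought to 200 μL → factor 0.2/0.1 = 2
Dilution factor through tube #4 = 100 × 5 × 15 × 2 = 15000
[tube #4] = 2.40 μM / 15000 = 0.0001600 μM = 0.160 nM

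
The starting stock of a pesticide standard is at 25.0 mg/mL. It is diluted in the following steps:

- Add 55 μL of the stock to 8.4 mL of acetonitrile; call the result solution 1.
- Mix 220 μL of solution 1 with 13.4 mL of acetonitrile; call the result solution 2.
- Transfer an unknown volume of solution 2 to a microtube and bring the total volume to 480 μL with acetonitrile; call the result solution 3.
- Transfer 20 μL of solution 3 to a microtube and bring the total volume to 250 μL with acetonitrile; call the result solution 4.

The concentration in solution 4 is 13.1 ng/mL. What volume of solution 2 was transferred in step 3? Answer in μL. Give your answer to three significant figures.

29.9 μL

Step 1: 55 μL + 8.4 mL = 8455 μL total → factor 8455/55 = 153.73
Step 2: 220 μL + 13.4 mL = 13620 μL total → factor 13620/220 = 61.909
Step 3: v brought to 480 μL → factor = 480 μL/v
Step 4: 20 μL brought to 250 μL → factor 250/20 = 12.5
Product of known-step factors = 1.1896 × 10^5
Overall factor = 25.0 mg/mL / (13.1 ng/mL) = 1.9084 × 10^6
Step-3 factor = 1.9084 × 10^6 / 1.1896 × 10^5 = 16.042
v = 480 μL / 16.042 = 29.9 μL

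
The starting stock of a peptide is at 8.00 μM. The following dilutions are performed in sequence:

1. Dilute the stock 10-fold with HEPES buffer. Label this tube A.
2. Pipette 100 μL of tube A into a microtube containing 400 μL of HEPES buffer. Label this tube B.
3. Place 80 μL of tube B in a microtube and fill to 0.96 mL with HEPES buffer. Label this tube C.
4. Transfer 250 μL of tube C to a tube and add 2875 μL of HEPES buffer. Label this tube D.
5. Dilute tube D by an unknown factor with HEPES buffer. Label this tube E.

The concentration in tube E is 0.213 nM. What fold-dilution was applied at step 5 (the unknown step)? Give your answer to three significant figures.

Step 1: 10-fold → factor 10
Step 2: 100 μL + 400 μL = 500 μL total → factor 500/100 = 5
Step 3: 80 μL brought to 0.96 mL → factor 960/80 = 12
Step 4: 250 μL + 2875 μL = 3125 μL total → factor 3125/250 = 12.5
Step 5: unknown factor x
Product of known-step factors = 7500
Overall factor = 8.00 μM / (0.213 nM) = 37559
x = 37559 / 7500 = 5.01

5.01-fold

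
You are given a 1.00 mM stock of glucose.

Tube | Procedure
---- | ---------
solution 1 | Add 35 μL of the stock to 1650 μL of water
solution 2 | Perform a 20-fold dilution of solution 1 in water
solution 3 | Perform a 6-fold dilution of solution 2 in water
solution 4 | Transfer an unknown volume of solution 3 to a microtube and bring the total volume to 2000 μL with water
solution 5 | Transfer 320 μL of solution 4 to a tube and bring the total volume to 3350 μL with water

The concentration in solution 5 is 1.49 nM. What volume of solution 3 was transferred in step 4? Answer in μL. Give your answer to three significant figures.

180 μL

Step 1: 35 μL + 1650 μL = 1685 μL total → factor 1685/35 = 48.143
Step 2: 20-fold → factor 20
Step 3: 6-fold → factor 6
Step 4: v brought to 2000 μL → factor = 2000 μL/v
Step 5: 320 μL brought to 3350 μL → factor 3350/320 = 10.469
Product of known-step factors = 60479
Overall factor = 1.00 mM / (1.49 nM) = 6.7114 × 10^5
Step-4 factor = 6.7114 × 10^5 / 60479 = 11.097
v = 2000 μL / 11.097 = 180 μL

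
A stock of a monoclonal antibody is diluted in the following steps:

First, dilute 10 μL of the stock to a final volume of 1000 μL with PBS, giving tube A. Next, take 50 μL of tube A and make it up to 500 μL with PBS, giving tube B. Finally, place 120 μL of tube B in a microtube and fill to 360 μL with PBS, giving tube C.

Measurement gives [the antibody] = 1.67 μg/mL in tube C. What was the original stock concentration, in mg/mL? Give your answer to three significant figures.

Step 1: 10 μL brought to 1000 μL → factor 1000/10 = 100
Step 2: 50 μL brought to 500 μL → factor 500/50 = 10
Step 3: 120 μL brought to 360 μL → factor 360/120 = 3
Overall dilution factor = 100 × 10 × 3 = 3000
Stock = 1.67 μg/mL × 3000 = 5010 μg/mL = 5.01 mg/mL

5.01 mg/mL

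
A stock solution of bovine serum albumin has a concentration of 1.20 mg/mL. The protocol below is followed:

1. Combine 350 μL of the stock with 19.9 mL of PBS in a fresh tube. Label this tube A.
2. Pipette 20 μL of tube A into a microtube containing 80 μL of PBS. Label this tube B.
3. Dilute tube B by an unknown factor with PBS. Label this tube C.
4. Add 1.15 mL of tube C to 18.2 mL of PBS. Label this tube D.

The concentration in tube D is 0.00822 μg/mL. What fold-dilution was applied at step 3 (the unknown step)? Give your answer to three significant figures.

Step 1: 350 μL + 19.9 mL = 20250 μL total → factor 20250/350 = 57.857
Step 2: 20 μL + 80 μL = 100 μL total → factor 100/20 = 5
Step 3: unknown factor x
Step 4: 1.15 mL + 18.2 mL = 19.35 mL total → factor 19.35/1.15 = 16.826
Product of known-step factors = 4867.5
Overall factor = 1.20 mg/mL / (0.00822 μg/mL) = 1.4599 × 10^5
x = 1.4599 × 10^5 / 4867.5 = 30.0

30.0-fold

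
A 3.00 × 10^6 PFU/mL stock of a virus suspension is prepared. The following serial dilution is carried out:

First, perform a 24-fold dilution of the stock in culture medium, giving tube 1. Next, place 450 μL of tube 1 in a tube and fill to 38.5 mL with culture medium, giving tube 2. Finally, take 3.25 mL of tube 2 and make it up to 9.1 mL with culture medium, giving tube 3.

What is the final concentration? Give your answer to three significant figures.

Step 1: 24-fold → factor 24
Step 2: 450 μL brought to 38.5 mL → factor 38500/450 = 85.556
Step 3: 3.25 mL brought to 9.1 mL → factor 9.1/3.25 = 2.8
Overall dilution factor = 24 × 85.556 × 2.8 = 5749.3
Final = 3.00 × 10^6 PFU/mL / 5749.3 = 522 PFU/mL

522 PFU/mL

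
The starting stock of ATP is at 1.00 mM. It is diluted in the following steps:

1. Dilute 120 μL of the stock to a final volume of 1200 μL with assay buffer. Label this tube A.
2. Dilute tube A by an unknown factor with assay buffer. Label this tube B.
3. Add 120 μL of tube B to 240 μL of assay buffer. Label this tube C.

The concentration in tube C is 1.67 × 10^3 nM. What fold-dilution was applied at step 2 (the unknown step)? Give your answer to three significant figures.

20.0-fold

Step 1: 120 μL brought to 1200 μL → factor 1200/120 = 10
Step 2: unknown factor x
Step 3: 120 μL + 240 μL = 360 μL total → factor 360/120 = 3
Product of known-step factors = 30
Overall factor = 1.00 mM / (1.67 × 10^3 nM) = 598.8
x = 598.8 / 30 = 20.0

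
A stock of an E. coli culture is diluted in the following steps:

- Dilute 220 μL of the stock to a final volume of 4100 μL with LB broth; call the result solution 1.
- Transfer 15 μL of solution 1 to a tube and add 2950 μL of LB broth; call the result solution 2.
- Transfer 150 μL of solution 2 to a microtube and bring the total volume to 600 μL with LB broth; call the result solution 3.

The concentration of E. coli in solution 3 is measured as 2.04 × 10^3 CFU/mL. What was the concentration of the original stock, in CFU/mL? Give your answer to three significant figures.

Step 1: 220 μL brought to 4100 μL → factor 4100/220 = 18.636
Step 2: 15 μL + 2950 μL = 2965 μL total → factor 2965/15 = 197.67
Step 3: 150 μL brought to 600 μL → factor 600/150 = 4
Overall dilution factor = 18.636 × 197.67 × 4 = 14735
Stock = 2.04 × 10^3 CFU/mL × 14735 = 3.01 × 10^7 CFU/mL

3.01 × 10^7 CFU/mL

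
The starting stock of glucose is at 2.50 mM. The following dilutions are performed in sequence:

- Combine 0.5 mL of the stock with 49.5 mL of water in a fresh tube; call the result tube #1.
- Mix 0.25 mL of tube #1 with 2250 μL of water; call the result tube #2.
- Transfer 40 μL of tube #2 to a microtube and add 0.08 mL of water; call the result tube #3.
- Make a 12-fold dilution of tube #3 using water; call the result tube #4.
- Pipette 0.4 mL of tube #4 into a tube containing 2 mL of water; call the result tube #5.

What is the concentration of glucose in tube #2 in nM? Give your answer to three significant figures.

2.50 × 10^3 nM

Step 1: 0.5 mL + 49.5 mL = 50 mL total → factor 50/0.5 = 100
Step 2: 0.25 mL + 2250 μL = 2.5 mL total → factor 2.5/0.25 = 10
Dilution factor through tube #2 = 100 × 10 = 1000
[tube #2] = 2.50 mM / 1000 = 0.002500 mM = 2.50 × 10^3 nM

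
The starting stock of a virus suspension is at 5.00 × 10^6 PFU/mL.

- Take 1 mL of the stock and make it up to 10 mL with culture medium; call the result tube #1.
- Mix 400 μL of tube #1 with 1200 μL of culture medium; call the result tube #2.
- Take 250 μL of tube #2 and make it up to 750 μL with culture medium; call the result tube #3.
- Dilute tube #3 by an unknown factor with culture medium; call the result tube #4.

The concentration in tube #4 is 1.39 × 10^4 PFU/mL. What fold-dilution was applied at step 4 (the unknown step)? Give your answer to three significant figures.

3.00-fold

Step 1: 1 mL brought to 10 mL → factor 10/1 = 10
Step 2: 400 μL + 1200 μL = 1600 μL total → factor 1600/400 = 4
Step 3: 250 μL brought to 750 μL → factor 750/250 = 3
Step 4: unknown factor x
Product of known-step factors = 120
Overall factor = 5.00 × 10^6 PFU/mL / (1.39 × 10^4 PFU/mL) = 359.71
x = 359.71 / 120 = 3.00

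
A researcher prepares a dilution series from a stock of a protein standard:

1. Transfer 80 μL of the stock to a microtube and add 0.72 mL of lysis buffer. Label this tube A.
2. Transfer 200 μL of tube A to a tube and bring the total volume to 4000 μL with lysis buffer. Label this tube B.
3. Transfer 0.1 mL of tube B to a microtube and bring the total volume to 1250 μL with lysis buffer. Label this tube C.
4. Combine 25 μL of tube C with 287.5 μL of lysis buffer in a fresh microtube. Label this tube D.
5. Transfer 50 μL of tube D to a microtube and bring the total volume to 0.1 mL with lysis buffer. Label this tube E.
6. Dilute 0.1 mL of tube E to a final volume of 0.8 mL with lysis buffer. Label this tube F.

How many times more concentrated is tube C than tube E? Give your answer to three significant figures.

25.0

Step 1: 80 μL + 0.72 mL = 800 μL total → factor 800/80 = 10
Step 2: 200 μL brought to 4000 μL → factor 4000/200 = 20
Step 3: 0.1 mL brought to 1250 μL → factor 1.25/0.1 = 12.5
Step 4: 25 μL + 287.5 μL = 312.5 μL total → factor 312.5/25 = 12.5
Step 5: 50 μL brought to 0.1 mL → factor 100/50 = 2
Dilution factor to tube C = 2500; to tube E = 62500
[tube C]/[tube E] = (factor to tube E)/(factor to tube C) = 62500/2500 = 25.0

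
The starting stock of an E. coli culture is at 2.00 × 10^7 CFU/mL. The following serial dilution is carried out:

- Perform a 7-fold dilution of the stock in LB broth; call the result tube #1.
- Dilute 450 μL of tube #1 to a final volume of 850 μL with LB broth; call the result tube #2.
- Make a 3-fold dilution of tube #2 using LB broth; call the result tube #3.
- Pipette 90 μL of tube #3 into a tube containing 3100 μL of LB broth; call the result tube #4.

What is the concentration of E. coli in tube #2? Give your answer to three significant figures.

Step 1: 7-fold → factor 7
Step 2: 450 μL brought to 850 μL → factor 850/450 = 1.8889
Dilution factor through tube #2 = 7 × 1.8889 = 13.222
[tube #2] = 2.00 × 10^7 CFU/mL / 13.222 = 1.51 × 10^6 CFU/mL

1.51 × 10^6 CFU/mL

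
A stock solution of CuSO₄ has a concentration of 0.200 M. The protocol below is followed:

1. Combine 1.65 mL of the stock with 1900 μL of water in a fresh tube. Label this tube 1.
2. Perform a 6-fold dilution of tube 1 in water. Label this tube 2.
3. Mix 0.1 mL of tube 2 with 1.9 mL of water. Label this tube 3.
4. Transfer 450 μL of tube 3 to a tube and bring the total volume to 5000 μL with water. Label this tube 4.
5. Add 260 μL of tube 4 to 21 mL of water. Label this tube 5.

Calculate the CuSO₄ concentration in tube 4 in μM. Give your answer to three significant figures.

Step 1: 1.65 mL + 1900 μL = 3.55 mL total → factor 3.55/1.65 = 2.1515
Step 2: 6-fold → factor 6
Step 3: 0.1 mL + 1.9 mL = 2 mL total → factor 2/0.1 = 20
Step 4: 450 μL brought to 5000 μL → factor 5000/450 = 11.111
Dilution factor through tube 4 = 2.1515 × 6 × 20 × 11.111 = 2868.7
[tube 4] = 0.200 M / 2868.7 = 6.972 × 10^-5 M = 69.7 μM

69.7 μM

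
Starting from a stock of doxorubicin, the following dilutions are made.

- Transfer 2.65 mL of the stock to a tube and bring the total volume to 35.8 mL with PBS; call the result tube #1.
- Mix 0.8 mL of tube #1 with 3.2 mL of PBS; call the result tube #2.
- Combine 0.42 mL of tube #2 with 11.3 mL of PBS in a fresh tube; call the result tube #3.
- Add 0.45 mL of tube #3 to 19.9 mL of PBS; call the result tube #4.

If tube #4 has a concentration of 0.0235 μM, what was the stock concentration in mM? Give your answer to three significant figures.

Step 1: 2.65 mL brought to 35.8 mL → factor 35.8/2.65 = 13.509
Step 2: 0.8 mL + 3.2 mL = 4 mL total → factor 4/0.8 = 5
Step 3: 0.42 mL + 11.3 mL = 11.72 mL total → factor 11.72/0.42 = 27.905
Step 4: 0.45 mL + 19.9 mL = 20.35 mL total → factor 20.35/0.45 = 45.222
Overall dilution factor = 13.509 × 5 × 27.905 × 45.222 = 85239
Stock = 0.0235 μM × 85239 = 2003 μM = 2.00 mM

2.00 mM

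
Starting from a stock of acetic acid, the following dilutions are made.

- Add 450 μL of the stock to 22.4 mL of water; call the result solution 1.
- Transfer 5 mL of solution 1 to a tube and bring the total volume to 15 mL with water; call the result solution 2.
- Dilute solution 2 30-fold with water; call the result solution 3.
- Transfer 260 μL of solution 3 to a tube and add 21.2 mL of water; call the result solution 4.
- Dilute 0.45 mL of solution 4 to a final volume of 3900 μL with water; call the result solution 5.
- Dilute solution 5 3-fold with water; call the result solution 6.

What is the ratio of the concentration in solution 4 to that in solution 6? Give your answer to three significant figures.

Step 1: 450 μL + 22.4 mL = 22850 μL total → factor 22850/450 = 50.778
Step 2: 5 mL brought to 15 mL → factor 15/5 = 3
Step 3: 30-fold → factor 30
Step 4: 260 μL + 21.2 mL = 21460 μL total → factor 21460/260 = 82.538
Step 5: 0.45 mL brought to 3900 μL → factor 3.9/0.45 = 8.6667
Step 6: 3-fold → factor 3
Dilution factor to solution 4 = 3.772 × 10^5; to solution 6 = 9.8072 × 10^6
[solution 4]/[solution 6] = (factor to solution 6)/(factor to solution 4) = 9.8072 × 10^6/3.772 × 10^5 = 26.0

26.0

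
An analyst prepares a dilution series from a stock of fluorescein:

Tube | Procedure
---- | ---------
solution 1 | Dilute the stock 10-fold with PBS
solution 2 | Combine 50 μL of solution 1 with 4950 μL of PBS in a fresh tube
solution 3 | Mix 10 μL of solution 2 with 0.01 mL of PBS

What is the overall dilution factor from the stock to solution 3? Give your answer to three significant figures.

Step 1: 10-fold → factor 10
Step 2: 50 μL + 4950 μL = 5000 μL total → factor 5000/50 = 100
Step 3: 10 μL + 0.01 mL = 20 μL total → factor 20/10 = 2
Overall dilution factor = 10 × 100 × 2 = 2000

2.00 × 10^3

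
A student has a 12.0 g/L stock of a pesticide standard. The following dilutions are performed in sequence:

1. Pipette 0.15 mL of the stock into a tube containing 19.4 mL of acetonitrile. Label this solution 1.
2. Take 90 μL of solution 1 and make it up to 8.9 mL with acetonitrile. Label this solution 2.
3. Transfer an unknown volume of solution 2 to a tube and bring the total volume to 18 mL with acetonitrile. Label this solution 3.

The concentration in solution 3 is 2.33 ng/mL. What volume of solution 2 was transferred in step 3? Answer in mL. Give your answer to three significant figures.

0.0450 mL

Step 1: 0.15 mL + 19.4 mL = 19.55 mL total → factor 19.55/0.15 = 130.33
Step 2: 90 μL brought to 8.9 mL → factor 8900/90 = 98.889
Step 3: v brought to 18 mL → factor = 18 mL/v
Product of known-step factors = 12889
Overall factor = 12.0 g/L / (2.33 ng/mL) = 5.1502 × 10^6
Step-3 factor = 5.1502 × 10^6 / 12889 = 399.6
v = 18 mL / 399.6 = 0.0450 mL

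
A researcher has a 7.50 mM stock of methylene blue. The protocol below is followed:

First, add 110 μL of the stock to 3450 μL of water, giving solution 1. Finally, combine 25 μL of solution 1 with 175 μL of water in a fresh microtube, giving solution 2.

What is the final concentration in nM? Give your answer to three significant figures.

2.90 × 10^4 nM

Step 1: 110 μL + 3450 μL = 3560 μL total → factor 3560/110 = 32.364
Step 2: 25 μL + 175 μL = 200 μL total → factor 200/25 = 8
Overall dilution factor = 32.364 × 8 = 258.91
Final = 7.50 mM / 258.91 = 0.02897 mM = 2.90 × 10^4 nM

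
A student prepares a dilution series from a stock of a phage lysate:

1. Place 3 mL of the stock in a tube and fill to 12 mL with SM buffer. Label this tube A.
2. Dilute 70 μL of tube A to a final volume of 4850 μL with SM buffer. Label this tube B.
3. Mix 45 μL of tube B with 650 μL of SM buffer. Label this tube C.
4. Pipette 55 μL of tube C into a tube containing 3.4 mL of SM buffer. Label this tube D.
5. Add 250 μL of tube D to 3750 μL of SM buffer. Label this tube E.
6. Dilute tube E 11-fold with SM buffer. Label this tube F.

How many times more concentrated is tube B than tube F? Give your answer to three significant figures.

Step 1: 3 mL brought to 12 mL → factor 12/3 = 4
Step 2: 70 μL brought to 4850 μL → factor 4850/70 = 69.286
Step 3: 45 μL + 650 μL = 695 μL total → factor 695/45 = 15.444
Step 4: 55 μL + 3.4 mL = 3455 μL total → factor 3455/55 = 62.818
Step 5: 250 μL + 3750 μL = 4000 μL total → factor 4000/250 = 16
Step 6: 11-fold → factor 11
Dilution factor to tube B = 277.14; to tube F = 4.7323 × 10^7
[tube B]/[tube F] = (factor to tube F)/(factor to tube B) = 4.7323 × 10^7/277.14 = 1.71 × 10^5

1.71 × 10^5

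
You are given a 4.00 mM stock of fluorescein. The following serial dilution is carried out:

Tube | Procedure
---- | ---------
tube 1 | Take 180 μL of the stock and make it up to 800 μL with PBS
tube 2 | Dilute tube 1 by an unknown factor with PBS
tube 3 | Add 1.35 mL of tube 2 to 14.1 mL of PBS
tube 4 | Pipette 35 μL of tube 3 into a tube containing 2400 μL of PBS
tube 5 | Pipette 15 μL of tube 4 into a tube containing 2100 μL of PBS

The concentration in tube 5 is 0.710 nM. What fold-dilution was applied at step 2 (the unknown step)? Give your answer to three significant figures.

Step 1: 180 μL brought to 800 μL → factor 800/180 = 4.4444
Step 2: unknown factor x
Step 3: 1.35 mL + 14.1 mL = 15.45 mL total → factor 15.45/1.35 = 11.444
Step 4: 35 μL + 2400 μL = 2435 μL total → factor 2435/35 = 69.571
Step 5: 15 μL + 2100 μL = 2115 μL total → factor 2115/15 = 141
Product of known-step factors = 4.9896 × 10^5
Overall factor = 4.00 mM / (0.710 nM) = 5.6338 × 10^6
x = 5.6338 × 10^6 / 4.9896 × 10^5 = 11.3

11.3-fold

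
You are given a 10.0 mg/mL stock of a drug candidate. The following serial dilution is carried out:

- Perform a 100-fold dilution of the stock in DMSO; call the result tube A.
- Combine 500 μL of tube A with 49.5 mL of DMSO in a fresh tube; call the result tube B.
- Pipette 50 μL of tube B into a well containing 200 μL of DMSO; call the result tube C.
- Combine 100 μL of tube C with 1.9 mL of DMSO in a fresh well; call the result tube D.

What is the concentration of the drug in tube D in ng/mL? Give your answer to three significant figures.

Step 1: 100-fold → factor 100
Step 2: 500 μL + 49.5 mL = 50000 μL total → factor 50000/500 = 100
Step 3: 50 μL + 200 μL = 250 μL total → factor 250/50 = 5
Step 4: 100 μL + 1.9 mL = 2000 μL total → factor 2000/100 = 20
Overall dilution factor = 100 × 100 × 5 × 20 = 1 × 10^6
Final = 10.0 mg/mL / 1 × 10^6 = 1.000 × 10^-5 mg/mL = 10.0 ng/mL

10.0 ng/mL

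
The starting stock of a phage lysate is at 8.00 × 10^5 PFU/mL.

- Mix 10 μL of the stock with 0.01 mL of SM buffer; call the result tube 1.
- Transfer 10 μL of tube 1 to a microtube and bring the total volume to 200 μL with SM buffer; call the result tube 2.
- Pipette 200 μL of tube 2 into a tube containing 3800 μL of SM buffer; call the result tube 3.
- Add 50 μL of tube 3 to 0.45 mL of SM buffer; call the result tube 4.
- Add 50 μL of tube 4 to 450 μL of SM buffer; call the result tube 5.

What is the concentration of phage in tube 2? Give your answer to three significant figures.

Step 1: 10 μL + 0.01 mL = 20 μL total → factor 20/10 = 2
Step 2: 10 μL brought to 200 μL → factor 200/10 = 20
Dilution factor through tube 2 = 2 × 20 = 40
[tube 2] = 8.00 × 10^5 PFU/mL / 40 = 2.00 × 10^4 PFU/mL

2.00 × 10^4 PFU/mL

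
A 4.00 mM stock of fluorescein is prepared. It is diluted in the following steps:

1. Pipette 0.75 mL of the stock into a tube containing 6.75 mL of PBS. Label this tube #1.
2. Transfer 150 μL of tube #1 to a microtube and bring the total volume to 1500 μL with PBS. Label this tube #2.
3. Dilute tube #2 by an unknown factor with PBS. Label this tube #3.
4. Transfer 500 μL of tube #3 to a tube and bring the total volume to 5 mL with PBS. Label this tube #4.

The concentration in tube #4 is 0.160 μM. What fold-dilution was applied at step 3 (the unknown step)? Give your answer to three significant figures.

Step 1: 0.75 mL + 6.75 mL = 7.5 mL total → factor 7.5/0.75 = 10
Step 2: 150 μL brought to 1500 μL → factor 1500/150 = 10
Step 3: unknown factor x
Step 4: 500 μL brought to 5 mL → factor 5000/500 = 10
Product of known-step factors = 1000
Overall factor = 4.00 mM / (0.160 μM) = 25000
x = 25000 / 1000 = 25.0

25.0-fold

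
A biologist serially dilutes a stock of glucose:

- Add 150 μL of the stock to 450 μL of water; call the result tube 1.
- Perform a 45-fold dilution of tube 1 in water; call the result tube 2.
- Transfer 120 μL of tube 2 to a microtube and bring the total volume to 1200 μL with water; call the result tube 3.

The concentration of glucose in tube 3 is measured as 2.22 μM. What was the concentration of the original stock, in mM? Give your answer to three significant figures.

4.00 mM

Step 1: 150 μL + 450 μL = 600 μL total → factor 600/150 = 4
Step 2: 45-fold → factor 45
Step 3: 120 μL brought to 1200 μL → factor 1200/120 = 10
Overall dilution factor = 4 × 45 × 10 = 1800
Stock = 2.22 μM × 1800 = 3996 μM = 4.00 mM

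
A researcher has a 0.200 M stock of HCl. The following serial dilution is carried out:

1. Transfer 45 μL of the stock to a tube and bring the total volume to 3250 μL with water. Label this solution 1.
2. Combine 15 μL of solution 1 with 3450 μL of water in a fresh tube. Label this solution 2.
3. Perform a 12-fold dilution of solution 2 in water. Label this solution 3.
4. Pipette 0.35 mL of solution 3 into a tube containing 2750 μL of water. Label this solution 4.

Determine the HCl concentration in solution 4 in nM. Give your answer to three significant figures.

113 nM

Step 1: 45 μL brought to 3250 μL → factor 3250/45 = 72.222
Step 2: 15 μL + 3450 μL = 3465 μL total → factor 3465/15 = 231
Step 3: 12-fold → factor 12
Step 4: 0.35 mL + 2750 μL = 3.1 mL total → factor 3.1/0.35 = 8.8571
Overall dilution factor = 72.222 × 231 × 12 × 8.8571 = 1.7732 × 10^6
Final = 0.200 M / 1.7732 × 10^6 = 1.128 × 10^-7 M = 113 nM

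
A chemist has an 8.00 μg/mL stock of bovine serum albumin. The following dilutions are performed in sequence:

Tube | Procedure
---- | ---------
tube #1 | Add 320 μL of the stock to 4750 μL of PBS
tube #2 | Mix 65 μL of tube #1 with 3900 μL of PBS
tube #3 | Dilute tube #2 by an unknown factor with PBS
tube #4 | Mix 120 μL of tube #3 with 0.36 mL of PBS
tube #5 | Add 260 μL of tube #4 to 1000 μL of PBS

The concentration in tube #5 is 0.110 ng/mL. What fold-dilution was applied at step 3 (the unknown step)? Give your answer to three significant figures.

3.88-fold

Step 1: 320 μL + 4750 μL = 5070 μL total → factor 5070/320 = 15.844
Step 2: 65 μL + 3900 μL = 3965 μL total → factor 3965/65 = 61
Step 3: unknown factor x
Step 4: 120 μL + 0.36 mL = 480 μL total → factor 480/120 = 4
Step 5: 260 μL + 1000 μL = 1260 μL total → factor 1260/260 = 4.8462
Product of known-step factors = 18735
Overall factor = 8.00 μg/mL / (0.110 ng/mL) = 72727
x = 72727 / 18735 = 3.88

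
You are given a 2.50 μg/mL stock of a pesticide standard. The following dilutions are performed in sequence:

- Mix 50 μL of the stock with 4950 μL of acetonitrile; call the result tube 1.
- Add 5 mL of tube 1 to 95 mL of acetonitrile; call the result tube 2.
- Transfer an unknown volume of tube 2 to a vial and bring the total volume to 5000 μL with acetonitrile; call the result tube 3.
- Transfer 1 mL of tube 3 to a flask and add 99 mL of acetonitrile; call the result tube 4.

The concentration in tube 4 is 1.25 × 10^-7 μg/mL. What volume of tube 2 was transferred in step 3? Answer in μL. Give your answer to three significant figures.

50.0 μL

Step 1: 50 μL + 4950 μL = 5000 μL total → factor 5000/50 = 100
Step 2: 5 mL + 95 mL = 100 mL total → factor 100/5 = 20
Step 3: v brought to 5000 μL → factor = 5000 μL/v
Step 4: 1 mL + 99 mL = 100 mL total → factor 100/1 = 100
Product of known-step factors = 2 × 10^5
Overall factor = 2.50 μg/mL / (1.25 × 10^-7 μg/mL) = 2 × 10^7
Step-3 factor = 2 × 10^7 / 2 × 10^5 = 100
v = 5000 μL / 100 = 50.0 μL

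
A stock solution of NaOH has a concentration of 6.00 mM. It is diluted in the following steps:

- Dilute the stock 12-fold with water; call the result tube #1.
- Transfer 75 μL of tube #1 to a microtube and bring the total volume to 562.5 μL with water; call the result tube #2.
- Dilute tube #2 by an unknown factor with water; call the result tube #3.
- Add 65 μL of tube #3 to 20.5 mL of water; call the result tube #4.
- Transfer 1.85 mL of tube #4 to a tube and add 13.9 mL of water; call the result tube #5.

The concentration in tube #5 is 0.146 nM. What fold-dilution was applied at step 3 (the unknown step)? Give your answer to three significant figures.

Step 1: 12-fold → factor 12
Step 2: 75 μL brought to 562.5 μL → factor 562.5/75 = 7.5
Step 3: unknown factor x
Step 4: 65 μL + 20.5 mL = 20565 μL total → factor 20565/65 = 316.38
Step 5: 1.85 mL + 13.9 mL = 15.75 mL total → factor 15.75/1.85 = 8.5135
Product of known-step factors = 2.4242 × 10^5
Overall factor = 6.00 mM / (0.146 nM) = 4.1096 × 10^7
x = 4.1096 × 10^7 / 2.4242 × 10^5 = 170

170-fold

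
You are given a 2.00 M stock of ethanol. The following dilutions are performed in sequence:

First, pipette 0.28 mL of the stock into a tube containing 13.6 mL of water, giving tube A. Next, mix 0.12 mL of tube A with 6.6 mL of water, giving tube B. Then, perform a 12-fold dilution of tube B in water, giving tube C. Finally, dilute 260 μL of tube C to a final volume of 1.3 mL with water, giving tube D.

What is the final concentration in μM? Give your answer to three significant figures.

Step 1: 0.28 mL + 13.6 mL = 13.88 mL total → factor 13.88/0.28 = 49.571
Step 2: 0.12 mL + 6.6 mL = 6.72 mL total → factor 6.72/0.12 = 56
Step 3: 12-fold → factor 12
Step 4: 260 μL brought to 1.3 mL → factor 1300/260 = 5
Overall dilution factor = 49.571 × 56 × 12 × 5 = 1.6656 × 10^5
Final = 2.00 M / 1.6656 × 10^5 = 1.201 × 10^-5 M = 12.0 μM

12.0 μM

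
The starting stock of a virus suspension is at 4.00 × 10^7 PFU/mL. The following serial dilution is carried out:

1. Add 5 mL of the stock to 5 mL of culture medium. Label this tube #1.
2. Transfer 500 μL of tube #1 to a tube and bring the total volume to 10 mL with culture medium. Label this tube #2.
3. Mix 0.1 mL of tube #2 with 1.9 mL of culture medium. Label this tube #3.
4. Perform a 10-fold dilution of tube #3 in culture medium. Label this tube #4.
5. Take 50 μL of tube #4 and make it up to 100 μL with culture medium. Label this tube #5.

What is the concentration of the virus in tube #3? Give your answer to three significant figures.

5.00 × 10^4 PFU/mL

Step 1: 5 mL + 5 mL = 10 mL total → factor 10/5 = 2
Step 2: 500 μL brought to 10 mL → factor 10000/500 = 20
Step 3: 0.1 mL + 1.9 mL = 2 mL total → factor 2/0.1 = 20
Dilution factor through tube #3 = 2 × 20 × 20 = 800
[tube #3] = 4.00 × 10^7 PFU/mL / 800 = 5.00 × 10^4 PFU/mL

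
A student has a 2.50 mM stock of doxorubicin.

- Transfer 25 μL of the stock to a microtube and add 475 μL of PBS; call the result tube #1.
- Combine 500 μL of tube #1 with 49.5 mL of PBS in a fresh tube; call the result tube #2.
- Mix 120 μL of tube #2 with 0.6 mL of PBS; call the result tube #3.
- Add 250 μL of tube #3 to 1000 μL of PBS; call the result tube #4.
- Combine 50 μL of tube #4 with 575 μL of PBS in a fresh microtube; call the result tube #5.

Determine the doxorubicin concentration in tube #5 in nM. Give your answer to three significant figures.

3.33 nM

Step 1: 25 μL + 475 μL = 500 μL total → factor 500/25 = 20
Step 2: 500 μL + 49.5 mL = 50000 μL total → factor 50000/500 = 100
Step 3: 120 μL + 0.6 mL = 720 μL total → factor 720/120 = 6
Step 4: 250 μL + 1000 μL = 1250 μL total → factor 1250/250 = 5
Step 5: 50 μL + 575 μL = 625 μL total → factor 625/50 = 12.5
Overall dilution factor = 20 × 100 × 6 × 5 × 12.5 = 7.5 × 10^5
Final = 2.50 mM / 7.5 × 10^5 = 3.333 × 10^-6 mM = 3.33 nM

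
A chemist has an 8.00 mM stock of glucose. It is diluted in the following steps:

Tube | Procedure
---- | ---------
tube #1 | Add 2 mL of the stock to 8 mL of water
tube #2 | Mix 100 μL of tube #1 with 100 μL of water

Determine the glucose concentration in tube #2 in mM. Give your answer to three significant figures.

0.800 mM

Step 1: 2 mL + 8 mL = 10 mL total → factor 10/2 = 5
Step 2: 100 μL + 100 μL = 200 μL total → factor 200/100 = 2
Overall dilution factor = 5 × 2 = 10
Final = 8.00 mM / 10 = 0.800 mM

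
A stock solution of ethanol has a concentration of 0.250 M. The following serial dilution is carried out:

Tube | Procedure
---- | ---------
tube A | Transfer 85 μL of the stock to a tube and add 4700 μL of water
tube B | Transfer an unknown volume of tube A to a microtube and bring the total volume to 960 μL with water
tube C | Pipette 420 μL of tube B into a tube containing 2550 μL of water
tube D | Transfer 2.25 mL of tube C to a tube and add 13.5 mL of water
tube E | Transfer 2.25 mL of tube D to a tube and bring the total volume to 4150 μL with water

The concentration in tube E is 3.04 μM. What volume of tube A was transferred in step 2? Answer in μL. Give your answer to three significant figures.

Step 1: 85 μL + 4700 μL = 4785 μL total → factor 4785/85 = 56.294
Step 2: v brought to 960 μL → factor = 960 μL/v
Step 3: 420 μL + 2550 μL = 2970 μL total → factor 2970/420 = 7.0714
Step 4: 2.25 mL + 13.5 mL = 15.75 mL total → factor 15.75/2.25 = 7
Step 5: 2.25 mL brought to 4150 μL → factor 4.15/2.25 = 1.8444
Product of known-step factors = 5139.7
Overall factor = 0.250 M / (3.04 μM) = 82237
Step-2 factor = 82237 / 5139.7 = 16
v = 960 μL / 16 = 60.0 μL

60.0 μL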